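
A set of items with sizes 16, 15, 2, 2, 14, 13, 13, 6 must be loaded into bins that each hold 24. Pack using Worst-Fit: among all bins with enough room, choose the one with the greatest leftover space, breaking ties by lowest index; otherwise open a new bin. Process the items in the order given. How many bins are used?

16 → bin 1 (remaining 8)
15 → bin 2 (remaining 9)
2 → bin 2 (remaining 7)
2 → bin 1 (remaining 6)
14 → bin 3 (remaining 10)
13 → bin 4 (remaining 11)
13 → bin 5 (remaining 11)
6 → bin 4 (remaining 5)
Final bins: [16,2] [15,2] [14] [13,6] [13].

5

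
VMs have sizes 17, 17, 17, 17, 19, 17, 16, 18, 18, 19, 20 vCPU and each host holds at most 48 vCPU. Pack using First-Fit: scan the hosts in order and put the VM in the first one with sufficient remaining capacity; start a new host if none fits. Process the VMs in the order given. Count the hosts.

Put 17 vCPU in host 1; 31 vCPU remain.
Put 17 vCPU in host 1; 14 vCPU remain.
Put 17 vCPU in host 2; 31 vCPU remain.
Put 17 vCPU in host 2; 14 vCPU remain.
Put 19 vCPU in host 3; 29 vCPU remain.
Put 17 vCPU in host 3; 12 vCPU remain.
Put 16 vCPU in host 4; 32 vCPU remain.
Put 18 vCPU in host 4; 14 vCPU remain.
Put 18 vCPU in host 5; 30 vCPU remain.
Put 19 vCPU in host 5; 11 vCPU remain.
Put 20 vCPU in host 6; 28 vCPU remain.
Final hosts: [17,17] [17,17] [19,17] [16,18] [18,19] [20].

6 hosts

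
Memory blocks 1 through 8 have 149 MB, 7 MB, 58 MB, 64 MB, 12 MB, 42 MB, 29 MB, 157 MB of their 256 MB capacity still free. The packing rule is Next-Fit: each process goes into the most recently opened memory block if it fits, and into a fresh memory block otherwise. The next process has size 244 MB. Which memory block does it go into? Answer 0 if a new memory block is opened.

Next-Fit only looks at memory block 8, which has 157 MB free.
244 MB does not fit, so a new memory block is opened.

0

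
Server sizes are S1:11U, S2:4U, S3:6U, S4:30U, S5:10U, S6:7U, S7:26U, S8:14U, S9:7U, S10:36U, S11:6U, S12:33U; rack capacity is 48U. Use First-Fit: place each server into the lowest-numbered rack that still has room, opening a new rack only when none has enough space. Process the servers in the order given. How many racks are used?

S1 (11U) → rack 1 (remaining 37U)
S2 (4U) → rack 1 (remaining 33U)
S3 (6U) → rack 1 (remaining 27U)
S4 (30U) → rack 2 (remaining 18U)
S5 (10U) → rack 1 (remaining 17U)
S6 (7U) → rack 1 (remaining 10U)
S7 (26U) → rack 3 (remaining 22U)
S8 (14U) → rack 2 (remaining 4U)
S9 (7U) → rack 1 (remaining 3U)
S10 (36U) → rack 4 (remaining 12U)
S11 (6U) → rack 3 (remaining 16U)
S12 (33U) → rack 5 (remaining 15U)
Final racks: [11,4,6,10,7,7] [30,14] [26,6] [36] [33].

5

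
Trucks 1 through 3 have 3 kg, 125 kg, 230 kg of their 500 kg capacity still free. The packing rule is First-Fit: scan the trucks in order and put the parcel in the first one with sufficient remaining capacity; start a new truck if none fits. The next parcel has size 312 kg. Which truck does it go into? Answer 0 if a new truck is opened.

0

No truck has ≥ 312 kg free, so a new truck is opened.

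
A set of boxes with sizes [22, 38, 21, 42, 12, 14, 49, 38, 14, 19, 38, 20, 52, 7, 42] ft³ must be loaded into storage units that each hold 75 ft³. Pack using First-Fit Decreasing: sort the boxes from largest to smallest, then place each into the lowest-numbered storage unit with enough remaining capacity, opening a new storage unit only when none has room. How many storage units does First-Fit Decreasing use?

7 storage units

Sorted descending: 52, 49, 42, 42, 38, 38, 38, 22, 21, 20, 19, 14, 14, 12, 7.
Put 52 ft³ in storage unit 1; 23 ft³ remain.
Put 49 ft³ in storage unit 2; 26 ft³ remain.
Put 42 ft³ in storage unit 3; 33 ft³ remain.
Put 42 ft³ in storage unit 4; 33 ft³ remain.
Put 38 ft³ in storage unit 5; 37 ft³ remain.
Put 38 ft³ in storage unit 6; 37 ft³ remain.
Put 38 ft³ in storage unit 7; 37 ft³ remain.
Put 22 ft³ in storage unit 1; 1 ft³ remain.
Put 21 ft³ in storage unit 2; 5 ft³ remain.
Put 20 ft³ in storage unit 3; 13 ft³ remain.
Put 19 ft³ in storage unit 4; 14 ft³ remain.
Put 14 ft³ in storage unit 4; 0 ft³ remain.
Put 14 ft³ in storage unit 5; 23 ft³ remain.
Put 12 ft³ in storage unit 3; 1 ft³ remain.
Put 7 ft³ in storage unit 5; 16 ft³ remain.
Final storage units: [52,22] [49,21] [42,20,12] [42,19,14] [38,14,7] [38] [38].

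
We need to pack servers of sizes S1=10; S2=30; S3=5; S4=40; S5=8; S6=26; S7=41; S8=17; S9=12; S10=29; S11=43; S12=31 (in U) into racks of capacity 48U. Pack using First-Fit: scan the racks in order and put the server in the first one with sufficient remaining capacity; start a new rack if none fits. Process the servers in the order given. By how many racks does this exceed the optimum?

0

First-Fit: [10,30,5] [40,8] [26,17] [41] [12,29] [43] [31] → 7 racks.
Total size 292U; any packing needs at least ⌈292/48⌉ = 7 racks.
So 7 is already optimal.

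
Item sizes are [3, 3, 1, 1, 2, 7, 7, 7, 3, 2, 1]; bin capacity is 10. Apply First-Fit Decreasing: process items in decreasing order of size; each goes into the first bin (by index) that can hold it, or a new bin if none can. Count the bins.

4 bins

Sorted descending: 7, 7, 7, 3, 3, 3, 2, 2, 1, 1, 1.
bin 1: place 7, 3 left
bin 2: place 7, 3 left
bin 3: place 7, 3 left
bin 1: place 3, 0 left
bin 2: place 3, 0 left
bin 3: place 3, 0 left
bin 4: place 2, 8 left
bin 4: place 2, 6 left
bin 4: place 1, 5 left
bin 4: place 1, 4 left
bin 4: place 1, 3 left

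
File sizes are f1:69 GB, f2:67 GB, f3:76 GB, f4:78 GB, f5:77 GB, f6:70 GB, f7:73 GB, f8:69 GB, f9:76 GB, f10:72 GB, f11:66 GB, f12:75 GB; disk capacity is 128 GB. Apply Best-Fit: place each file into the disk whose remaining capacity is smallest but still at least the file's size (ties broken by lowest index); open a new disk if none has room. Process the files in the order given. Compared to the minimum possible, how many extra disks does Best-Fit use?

0

Best-Fit: [69] [67] [76] [78] [77] [70] [73] [69] [76] [72] [66] [75] → 12 disks.
12 files exceed 64 GB (half the capacity), and no two of those can share a disk, so at least 12 disks are needed.
So 12 is already optimal.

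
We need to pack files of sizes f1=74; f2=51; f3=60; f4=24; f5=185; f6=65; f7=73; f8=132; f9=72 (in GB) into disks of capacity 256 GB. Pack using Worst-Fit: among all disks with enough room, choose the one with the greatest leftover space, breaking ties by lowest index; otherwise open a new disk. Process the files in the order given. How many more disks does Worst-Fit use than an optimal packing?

Worst-Fit: [74,51,60,24] [185,65] [73,132] [72] → 4 disks.
Total size 736 GB; any packing needs at least ⌈736/256⌉ = 3 disks.
An optimal packing achieves that bound: [185,65] [132,74,24] [73,72,60,51] → 3 disks.
Excess: 4 − 3 = 1.

1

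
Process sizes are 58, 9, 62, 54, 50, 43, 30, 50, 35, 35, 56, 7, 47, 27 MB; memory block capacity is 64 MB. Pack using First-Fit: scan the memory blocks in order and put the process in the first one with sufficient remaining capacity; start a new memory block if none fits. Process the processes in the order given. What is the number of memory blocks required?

Put 58 MB in memory block 1; 6 MB remain.
Put 9 MB in memory block 2; 55 MB remain.
Put 62 MB in memory block 3; 2 MB remain.
Put 54 MB in memory block 2; 1 MB remain.
Put 50 MB in memory block 4; 14 MB remain.
Put 43 MB in memory block 5; 21 MB remain.
Put 30 MB in memory block 6; 34 MB remain.
Put 50 MB in memory block 7; 14 MB remain.
Put 35 MB in memory block 8; 29 MB remain.
Put 35 MB in memory block 9; 29 MB remain.
Put 56 MB in memory block 10; 8 MB remain.
Put 7 MB in memory block 4; 7 MB remain.
Put 47 MB in memory block 11; 17 MB remain.
Put 27 MB in memory block 6; 7 MB remain.

11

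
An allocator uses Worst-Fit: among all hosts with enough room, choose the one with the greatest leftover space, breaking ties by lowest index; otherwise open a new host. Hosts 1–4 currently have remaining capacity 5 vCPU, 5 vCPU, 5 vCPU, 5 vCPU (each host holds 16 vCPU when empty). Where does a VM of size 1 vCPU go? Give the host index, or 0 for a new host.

Hosts with room: host 1 (5 vCPU), host 2 (5 vCPU), host 3 (5 vCPU), host 4 (5 vCPU).
Most room is host 1 with 5 vCPU free.

1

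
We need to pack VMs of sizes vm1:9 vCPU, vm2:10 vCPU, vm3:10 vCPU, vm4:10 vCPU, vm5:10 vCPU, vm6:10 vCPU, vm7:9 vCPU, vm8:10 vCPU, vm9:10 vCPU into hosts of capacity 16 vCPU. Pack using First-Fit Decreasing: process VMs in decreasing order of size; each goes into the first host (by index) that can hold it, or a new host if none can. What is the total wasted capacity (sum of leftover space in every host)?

Sorted descending: 10, 10, 10, 10, 10, 10, 10, 9, 9.
host 1: place 10 vCPU, 6 vCPU left
host 2: place 10 vCPU, 6 vCPU left
host 3: place 10 vCPU, 6 vCPU left
host 4: place 10 vCPU, 6 vCPU left
host 5: place 10 vCPU, 6 vCPU left
host 6: place 10 vCPU, 6 vCPU left
host 7: place 10 vCPU, 6 vCPU left
host 8: place 9 vCPU, 7 vCPU left
host 9: place 9 vCPU, 7 vCPU left
9 hosts × 16 vCPU = 144 vCPU; used 88 vCPU; unused 56 vCPU.

56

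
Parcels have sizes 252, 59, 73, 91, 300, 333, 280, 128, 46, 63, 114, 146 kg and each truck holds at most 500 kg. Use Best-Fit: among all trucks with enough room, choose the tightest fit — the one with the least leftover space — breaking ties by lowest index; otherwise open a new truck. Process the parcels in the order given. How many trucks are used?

5

252 kg → truck 1 (remaining 248 kg)
59 kg → truck 1 (remaining 189 kg)
73 kg → truck 1 (remaining 116 kg)
91 kg → truck 1 (remaining 25 kg)
300 kg → truck 2 (remaining 200 kg)
333 kg → truck 3 (remaining 167 kg)
280 kg → truck 4 (remaining 220 kg)
128 kg → truck 3 (remaining 39 kg)
46 kg → truck 2 (remaining 154 kg)
63 kg → truck 2 (remaining 91 kg)
114 kg → truck 4 (remaining 106 kg)
146 kg → truck 5 (remaining 354 kg)
Final trucks: [252,59,73,91] [300,46,63] [333,128] [280,114] [146].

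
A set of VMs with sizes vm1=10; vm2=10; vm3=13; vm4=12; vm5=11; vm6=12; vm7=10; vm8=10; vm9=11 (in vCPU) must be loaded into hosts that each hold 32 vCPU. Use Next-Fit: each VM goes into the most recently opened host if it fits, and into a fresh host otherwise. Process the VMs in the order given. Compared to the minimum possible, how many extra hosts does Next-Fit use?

0

Next-Fit: [10,10] [13,12] [11,12] [10,10,11] → 4 hosts.
Total size 99 vCPU; any packing needs at least ⌈99/32⌉ = 4 hosts.
So 4 is already optimal.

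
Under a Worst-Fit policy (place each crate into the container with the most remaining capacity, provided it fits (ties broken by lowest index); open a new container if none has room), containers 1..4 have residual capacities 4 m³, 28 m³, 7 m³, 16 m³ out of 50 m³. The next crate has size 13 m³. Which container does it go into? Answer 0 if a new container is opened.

2

Containers with room: container 2 (28 m³), container 4 (16 m³).
Most room is container 2 with 28 m³ free.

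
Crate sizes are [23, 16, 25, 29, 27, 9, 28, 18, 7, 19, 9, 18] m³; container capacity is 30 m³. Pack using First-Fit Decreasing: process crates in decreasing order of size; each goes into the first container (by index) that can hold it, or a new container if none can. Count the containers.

Sorted descending: 29, 28, 27, 25, 23, 19, 18, 18, 16, 9, 9, 7.
29 m³ → container 1 (remaining 1 m³)
28 m³ → container 2 (remaining 2 m³)
27 m³ → container 3 (remaining 3 m³)
25 m³ → container 4 (remaining 5 m³)
23 m³ → container 5 (remaining 7 m³)
19 m³ → container 6 (remaining 11 m³)
18 m³ → container 7 (remaining 12 m³)
18 m³ → container 8 (remaining 12 m³)
16 m³ → container 9 (remaining 14 m³)
9 m³ → container 6 (remaining 2 m³)
9 m³ → container 7 (remaining 3 m³)
7 m³ → container 5 (remaining 0 m³)
Final containers: [29] [28] [27] [25] [23,7] [19,9] [18,9] [18] [16].

9 containers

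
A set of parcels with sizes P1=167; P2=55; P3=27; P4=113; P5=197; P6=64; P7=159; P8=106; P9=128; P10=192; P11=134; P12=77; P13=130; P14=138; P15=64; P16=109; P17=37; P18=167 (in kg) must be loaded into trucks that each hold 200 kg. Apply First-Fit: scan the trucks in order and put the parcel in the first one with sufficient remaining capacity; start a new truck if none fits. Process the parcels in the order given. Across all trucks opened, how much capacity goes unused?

336

truck 1: place P1 (167 kg), 33 kg left
truck 2: place P2 (55 kg), 145 kg left
truck 1: place P3 (27 kg), 6 kg left
truck 2: place P4 (113 kg), 32 kg left
truck 3: place P5 (197 kg), 3 kg left
truck 4: place P6 (64 kg), 136 kg left
truck 5: place P7 (159 kg), 41 kg left
truck 4: place P8 (106 kg), 30 kg left
truck 6: place P9 (128 kg), 72 kg left
truck 7: place P10 (192 kg), 8 kg left
truck 8: place P11 (134 kg), 66 kg left
truck 9: place P12 (77 kg), 123 kg left
truck 10: place P13 (130 kg), 70 kg left
truck 11: place P14 (138 kg), 62 kg left
truck 6: place P15 (64 kg), 8 kg left
truck 9: place P16 (109 kg), 14 kg left
truck 5: place P17 (37 kg), 4 kg left
truck 12: place P18 (167 kg), 33 kg left
12 trucks × 200 kg = 2400 kg; used 2064 kg; unused 336 kg.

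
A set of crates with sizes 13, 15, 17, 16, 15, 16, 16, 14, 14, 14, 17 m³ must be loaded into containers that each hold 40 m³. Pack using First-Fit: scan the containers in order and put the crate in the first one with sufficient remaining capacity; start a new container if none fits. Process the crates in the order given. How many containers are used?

6

container 1: place 13 m³, 27 m³ left
container 1: place 15 m³, 12 m³ left
container 2: place 17 m³, 23 m³ left
container 2: place 16 m³, 7 m³ left
container 3: place 15 m³, 25 m³ left
container 3: place 16 m³, 9 m³ left
container 4: place 16 m³, 24 m³ left
container 4: place 14 m³, 10 m³ left
container 5: place 14 m³, 26 m³ left
container 5: place 14 m³, 12 m³ left
container 6: place 17 m³, 23 m³ left
Final containers: [13,15] [17,16] [15,16] [16,14] [14,14] [17].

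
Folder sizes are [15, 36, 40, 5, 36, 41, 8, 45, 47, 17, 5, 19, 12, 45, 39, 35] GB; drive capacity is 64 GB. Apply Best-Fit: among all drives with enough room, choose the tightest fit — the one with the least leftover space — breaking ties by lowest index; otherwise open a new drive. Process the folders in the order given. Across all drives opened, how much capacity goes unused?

131

15 GB → drive 1 (remaining 49 GB)
36 GB → drive 1 (remaining 13 GB)
40 GB → drive 2 (remaining 24 GB)
5 GB → drive 1 (remaining 8 GB)
36 GB → drive 3 (remaining 28 GB)
41 GB → drive 4 (remaining 23 GB)
8 GB → drive 1 (remaining 0 GB)
45 GB → drive 5 (remaining 19 GB)
47 GB → drive 6 (remaining 17 GB)
17 GB → drive 6 (remaining 0 GB)
5 GB → drive 5 (remaining 14 GB)
19 GB → drive 4 (remaining 4 GB)
12 GB → drive 5 (remaining 2 GB)
45 GB → drive 7 (remaining 19 GB)
39 GB → drive 8 (remaining 25 GB)
35 GB → drive 9 (remaining 29 GB)
9 drives × 64 GB = 576 GB; used 445 GB; unused 131 GB.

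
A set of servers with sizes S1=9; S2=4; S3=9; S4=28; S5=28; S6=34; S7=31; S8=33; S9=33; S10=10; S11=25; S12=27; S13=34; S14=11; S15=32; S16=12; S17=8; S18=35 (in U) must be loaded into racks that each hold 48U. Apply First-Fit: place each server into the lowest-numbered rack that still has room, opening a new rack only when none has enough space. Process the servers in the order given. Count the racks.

Put S1 (9U) in rack 1; 39U remain.
Put S2 (4U) in rack 1; 35U remain.
Put S3 (9U) in rack 1; 26U remain.
Put S4 (28U) in rack 2; 20U remain.
Put S5 (28U) in rack 3; 20U remain.
Put S6 (34U) in rack 4; 14U remain.
Put S7 (31U) in rack 5; 17U remain.
Put S8 (33U) in rack 6; 15U remain.
Put S9 (33U) in rack 7; 15U remain.
Put S10 (10U) in rack 1; 16U remain.
Put S11 (25U) in rack 8; 23U remain.
Put S12 (27U) in rack 9; 21U remain.
Put S13 (34U) in rack 10; 14U remain.
Put S14 (11U) in rack 1; 5U remain.
Put S15 (32U) in rack 11; 16U remain.
Put S16 (12U) in rack 2; 8U remain.
Put S17 (8U) in rack 2; 0U remain.
Put S18 (35U) in rack 12; 13U remain.

12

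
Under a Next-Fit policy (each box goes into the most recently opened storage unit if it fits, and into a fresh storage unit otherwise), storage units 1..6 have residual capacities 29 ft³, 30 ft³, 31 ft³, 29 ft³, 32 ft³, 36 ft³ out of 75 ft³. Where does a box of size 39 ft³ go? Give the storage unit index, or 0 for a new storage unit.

0

Next-Fit only looks at storage unit 6, which has 36 ft³ free.
39 ft³ does not fit, so a new storage unit is opened.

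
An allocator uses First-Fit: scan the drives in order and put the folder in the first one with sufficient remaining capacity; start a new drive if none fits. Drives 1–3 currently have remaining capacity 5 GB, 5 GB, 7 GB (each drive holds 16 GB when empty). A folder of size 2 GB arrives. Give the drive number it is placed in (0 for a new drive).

1

Drives with room: drive 1 (5 GB), drive 2 (5 GB), drive 3 (7 GB).
The first with room is drive 1.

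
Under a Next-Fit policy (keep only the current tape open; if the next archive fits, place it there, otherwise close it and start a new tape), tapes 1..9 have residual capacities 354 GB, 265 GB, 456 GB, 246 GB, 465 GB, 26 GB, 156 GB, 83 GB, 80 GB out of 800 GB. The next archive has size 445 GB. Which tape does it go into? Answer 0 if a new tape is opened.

Next-Fit only looks at tape 9, which has 80 GB free.
445 GB does not fit, so a new tape is opened.

0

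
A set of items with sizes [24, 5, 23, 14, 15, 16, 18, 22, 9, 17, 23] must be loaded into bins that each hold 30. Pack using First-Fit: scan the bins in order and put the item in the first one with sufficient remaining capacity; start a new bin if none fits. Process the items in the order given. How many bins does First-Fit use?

8 bins

bin 1: place 24, 6 left
bin 1: place 5, 1 left
bin 2: place 23, 7 left
bin 3: place 14, 16 left
bin 3: place 15, 1 left
bin 4: place 16, 14 left
bin 5: place 18, 12 left
bin 6: place 22, 8 left
bin 4: place 9, 5 left
bin 7: place 17, 13 left
bin 8: place 23, 7 left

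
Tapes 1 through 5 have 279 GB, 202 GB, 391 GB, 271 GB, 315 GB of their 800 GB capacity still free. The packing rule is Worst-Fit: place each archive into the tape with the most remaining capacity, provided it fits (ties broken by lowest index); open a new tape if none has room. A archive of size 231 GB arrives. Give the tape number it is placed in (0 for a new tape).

Tapes with room: tape 1 (279 GB), tape 3 (391 GB), tape 4 (271 GB), tape 5 (315 GB).
Most room is tape 3 with 391 GB free.

3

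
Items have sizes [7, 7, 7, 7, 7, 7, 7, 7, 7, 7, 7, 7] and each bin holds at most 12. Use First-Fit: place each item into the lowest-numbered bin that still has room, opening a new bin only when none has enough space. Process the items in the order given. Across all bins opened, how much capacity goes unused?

7 → bin 1 (remaining 5)
7 → bin 2 (remaining 5)
7 → bin 3 (remaining 5)
7 → bin 4 (remaining 5)
7 → bin 5 (remaining 5)
7 → bin 6 (remaining 5)
7 → bin 7 (remaining 5)
7 → bin 8 (remaining 5)
7 → bin 9 (remaining 5)
7 → bin 10 (remaining 5)
7 → bin 11 (remaining 5)
7 → bin 12 (remaining 5)
12 bins × 12 = 144; used 84; unused 60.

60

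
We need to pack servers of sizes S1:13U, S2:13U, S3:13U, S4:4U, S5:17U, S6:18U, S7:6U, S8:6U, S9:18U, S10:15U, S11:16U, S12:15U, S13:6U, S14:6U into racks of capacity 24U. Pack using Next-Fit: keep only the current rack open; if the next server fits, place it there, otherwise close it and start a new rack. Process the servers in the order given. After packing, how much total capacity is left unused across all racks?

Put S1 (13U) in rack 1; 11U remain.
Put S2 (13U) in rack 2; 11U remain.
Put S3 (13U) in rack 3; 11U remain.
Put S4 (4U) in rack 3; 7U remain.
Put S5 (17U) in rack 4; 7U remain.
Put S6 (18U) in rack 5; 6U remain.
Put S7 (6U) in rack 5; 0U remain.
Put S8 (6U) in rack 6; 18U remain.
Put S9 (18U) in rack 6; 0U remain.
Put S10 (15U) in rack 7; 9U remain.
Put S11 (16U) in rack 8; 8U remain.
Put S12 (15U) in rack 9; 9U remain.
Put S13 (6U) in rack 9; 3U remain.
Put S14 (6U) in rack 10; 18U remain.
10 racks × 24U = 240U; used 166U; unused 74U.

74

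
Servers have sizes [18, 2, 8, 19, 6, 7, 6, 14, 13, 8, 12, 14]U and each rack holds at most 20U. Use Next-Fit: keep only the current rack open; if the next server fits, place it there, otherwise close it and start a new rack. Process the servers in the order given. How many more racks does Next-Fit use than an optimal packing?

Next-Fit: [18,2] [8] [19] [6,7,6] [14] [13] [8,12] [14] → 8 racks.
Total size 127U; any packing needs at least ⌈127/20⌉ = 7 racks.
An optimal packing achieves that bound: [19] [18,2] [14,6] [14,6] [13,7] [12,8] [8] → 7 racks.
Excess: 8 − 7 = 1.

1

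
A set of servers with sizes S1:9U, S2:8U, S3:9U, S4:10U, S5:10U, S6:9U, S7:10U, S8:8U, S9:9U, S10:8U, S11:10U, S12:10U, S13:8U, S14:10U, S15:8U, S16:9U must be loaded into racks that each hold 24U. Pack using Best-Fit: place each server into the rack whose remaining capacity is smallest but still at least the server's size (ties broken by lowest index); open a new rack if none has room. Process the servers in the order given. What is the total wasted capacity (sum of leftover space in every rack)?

S1 (9U) → rack 1 (remaining 15U)
S2 (8U) → rack 1 (remaining 7U)
S3 (9U) → rack 2 (remaining 15U)
S4 (10U) → rack 2 (remaining 5U)
S5 (10U) → rack 3 (remaining 14U)
S6 (9U) → rack 3 (remaining 5U)
S7 (10U) → rack 4 (remaining 14U)
S8 (8U) → rack 4 (remaining 6U)
S9 (9U) → rack 5 (remaining 15U)
S10 (8U) → rack 5 (remaining 7U)
S11 (10U) → rack 6 (remaining 14U)
S12 (10U) → rack 6 (remaining 4U)
S13 (8U) → rack 7 (remaining 16U)
S14 (10U) → rack 7 (remaining 6U)
S15 (8U) → rack 8 (remaining 16U)
S16 (9U) → rack 8 (remaining 7U)
8 racks × 24U = 192U; used 145U; unused 47U.

47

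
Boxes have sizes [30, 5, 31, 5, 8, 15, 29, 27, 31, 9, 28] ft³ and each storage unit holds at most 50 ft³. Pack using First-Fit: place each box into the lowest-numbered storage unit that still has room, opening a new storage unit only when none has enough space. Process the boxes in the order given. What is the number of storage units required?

30 ft³ → storage unit 1 (remaining 20 ft³)
5 ft³ → storage unit 1 (remaining 15 ft³)
31 ft³ → storage unit 2 (remaining 19 ft³)
5 ft³ → storage unit 1 (remaining 10 ft³)
8 ft³ → storage unit 1 (remaining 2 ft³)
15 ft³ → storage unit 2 (remaining 4 ft³)
29 ft³ → storage unit 3 (remaining 21 ft³)
27 ft³ → storage unit 4 (remaining 23 ft³)
31 ft³ → storage unit 5 (remaining 19 ft³)
9 ft³ → storage unit 3 (remaining 12 ft³)
28 ft³ → storage unit 6 (remaining 22 ft³)

6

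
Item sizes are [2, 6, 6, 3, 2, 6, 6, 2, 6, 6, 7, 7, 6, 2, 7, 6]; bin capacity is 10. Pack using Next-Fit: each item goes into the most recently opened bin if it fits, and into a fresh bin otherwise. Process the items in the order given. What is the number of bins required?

2 → bin 1 (remaining 8)
6 → bin 1 (remaining 2)
6 → bin 2 (remaining 4)
3 → bin 2 (remaining 1)
2 → bin 3 (remaining 8)
6 → bin 3 (remaining 2)
6 → bin 4 (remaining 4)
2 → bin 4 (remaining 2)
6 → bin 5 (remaining 4)
6 → bin 6 (remaining 4)
7 → bin 7 (remaining 3)
7 → bin 8 (remaining 3)
6 → bin 9 (remaining 4)
2 → bin 9 (remaining 2)
7 → bin 10 (remaining 3)
6 → bin 11 (remaining 4)

11 bins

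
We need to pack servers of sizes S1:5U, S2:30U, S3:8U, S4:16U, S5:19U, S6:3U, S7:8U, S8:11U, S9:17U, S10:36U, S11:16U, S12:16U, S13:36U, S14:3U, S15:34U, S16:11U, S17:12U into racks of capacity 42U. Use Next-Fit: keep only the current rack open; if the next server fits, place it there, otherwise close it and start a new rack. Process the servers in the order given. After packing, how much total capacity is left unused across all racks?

97

rack 1: place S1 (5U), 37U left
rack 1: place S2 (30U), 7U left
rack 2: place S3 (8U), 34U left
rack 2: place S4 (16U), 18U left
rack 3: place S5 (19U), 23U left
rack 3: place S6 (3U), 20U left
rack 3: place S7 (8U), 12U left
rack 3: place S8 (11U), 1U left
rack 4: place S9 (17U), 25U left
rack 5: place S10 (36U), 6U left
rack 6: place S11 (16U), 26U left
rack 6: place S12 (16U), 10U left
rack 7: place S13 (36U), 6U left
rack 7: place S14 (3U), 3U left
rack 8: place S15 (34U), 8U left
rack 9: place S16 (11U), 31U left
rack 9: place S17 (12U), 19U left
9 racks × 42U = 378U; used 281U; unused 97U.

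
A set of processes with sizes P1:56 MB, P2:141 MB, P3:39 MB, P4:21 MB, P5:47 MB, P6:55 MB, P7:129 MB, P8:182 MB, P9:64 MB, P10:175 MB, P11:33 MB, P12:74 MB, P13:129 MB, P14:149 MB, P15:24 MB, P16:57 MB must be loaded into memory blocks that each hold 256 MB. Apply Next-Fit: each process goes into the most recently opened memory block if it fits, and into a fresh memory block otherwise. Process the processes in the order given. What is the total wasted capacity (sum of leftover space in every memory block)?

161

memory block 1: place P1 (56 MB), 200 MB left
memory block 1: place P2 (141 MB), 59 MB left
memory block 1: place P3 (39 MB), 20 MB left
memory block 2: place P4 (21 MB), 235 MB left
memory block 2: place P5 (47 MB), 188 MB left
memory block 2: place P6 (55 MB), 133 MB left
memory block 2: place P7 (129 MB), 4 MB left
memory block 3: place P8 (182 MB), 74 MB left
memory block 3: place P9 (64 MB), 10 MB left
memory block 4: place P10 (175 MB), 81 MB left
memory block 4: place P11 (33 MB), 48 MB left
memory block 5: place P12 (74 MB), 182 MB left
memory block 5: place P13 (129 MB), 53 MB left
memory block 6: place P14 (149 MB), 107 MB left
memory block 6: place P15 (24 MB), 83 MB left
memory block 6: place P16 (57 MB), 26 MB left
6 memory blocks × 256 MB = 1536 MB; used 1375 MB; unused 161 MB.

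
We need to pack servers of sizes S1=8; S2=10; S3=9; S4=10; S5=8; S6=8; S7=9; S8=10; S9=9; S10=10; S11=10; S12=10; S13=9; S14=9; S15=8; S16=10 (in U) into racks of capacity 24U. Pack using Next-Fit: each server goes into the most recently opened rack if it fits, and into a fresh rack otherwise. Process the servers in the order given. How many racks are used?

S1 (8U) → rack 1 (remaining 16U)
S2 (10U) → rack 1 (remaining 6U)
S3 (9U) → rack 2 (remaining 15U)
S4 (10U) → rack 2 (remaining 5U)
S5 (8U) → rack 3 (remaining 16U)
S6 (8U) → rack 3 (remaining 8U)
S7 (9U) → rack 4 (remaining 15U)
S8 (10U) → rack 4 (remaining 5U)
S9 (9U) → rack 5 (remaining 15U)
S10 (10U) → rack 5 (remaining 5U)
S11 (10U) → rack 6 (remaining 14U)
S12 (10U) → rack 6 (remaining 4U)
S13 (9U) → rack 7 (remaining 15U)
S14 (9U) → rack 7 (remaining 6U)
S15 (8U) → rack 8 (remaining 16U)
S16 (10U) → rack 8 (remaining 6U)

8 racks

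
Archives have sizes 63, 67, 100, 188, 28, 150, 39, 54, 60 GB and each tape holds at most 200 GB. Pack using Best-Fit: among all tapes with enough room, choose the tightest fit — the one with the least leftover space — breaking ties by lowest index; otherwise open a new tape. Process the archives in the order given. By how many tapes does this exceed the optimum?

1

Best-Fit: [63,67,28,39] [100,54] [188] [150] [60] → 5 tapes.
Total size 749 GB; any packing needs at least ⌈749/200⌉ = 4 tapes.
An optimal packing achieves that bound: [188] [150,39] [100,67,28] [63,60,54] → 4 tapes.
Excess: 5 − 4 = 1.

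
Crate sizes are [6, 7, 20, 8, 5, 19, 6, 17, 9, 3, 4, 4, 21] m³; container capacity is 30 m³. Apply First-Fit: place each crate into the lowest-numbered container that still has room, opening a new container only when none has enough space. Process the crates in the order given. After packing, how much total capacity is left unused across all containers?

6 m³ → container 1 (remaining 24 m³)
7 m³ → container 1 (remaining 17 m³)
20 m³ → container 2 (remaining 10 m³)
8 m³ → container 1 (remaining 9 m³)
5 m³ → container 1 (remaining 4 m³)
19 m³ → container 3 (remaining 11 m³)
6 m³ → container 2 (remaining 4 m³)
17 m³ → container 4 (remaining 13 m³)
9 m³ → container 3 (remaining 2 m³)
3 m³ → container 1 (remaining 1 m³)
4 m³ → container 2 (remaining 0 m³)
4 m³ → container 4 (remaining 9 m³)
21 m³ → container 5 (remaining 9 m³)
5 containers × 30 m³ = 150 m³; used 129 m³; unused 21 m³.

21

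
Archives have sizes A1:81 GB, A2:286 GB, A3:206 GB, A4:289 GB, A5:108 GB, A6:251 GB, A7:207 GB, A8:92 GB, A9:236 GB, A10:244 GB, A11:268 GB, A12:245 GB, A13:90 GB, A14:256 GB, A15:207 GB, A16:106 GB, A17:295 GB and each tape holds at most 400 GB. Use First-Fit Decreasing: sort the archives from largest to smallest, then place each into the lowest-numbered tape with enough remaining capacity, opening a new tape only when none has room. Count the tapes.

Sorted descending: 295, 289, 286, 268, 256, 251, 245, 244, 236, 207, 207, 206, 108, 106, 92, 90, 81.
295 GB → tape 1 (remaining 105 GB)
289 GB → tape 2 (remaining 111 GB)
286 GB → tape 3 (remaining 114 GB)
268 GB → tape 4 (remaining 132 GB)
256 GB → tape 5 (remaining 144 GB)
251 GB → tape 6 (remaining 149 GB)
245 GB → tape 7 (remaining 155 GB)
244 GB → tape 8 (remaining 156 GB)
236 GB → tape 9 (remaining 164 GB)
207 GB → tape 10 (remaining 193 GB)
207 GB → tape 11 (remaining 193 GB)
206 GB → tape 12 (remaining 194 GB)
108 GB → tape 2 (remaining 3 GB)
106 GB → tape 3 (remaining 8 GB)
92 GB → tape 1 (remaining 13 GB)
90 GB → tape 4 (remaining 42 GB)
81 GB → tape 5 (remaining 63 GB)
Final tapes: [295,92] [289,108] [286,106] [268,90] [256,81] [251] [245] [244] [236] [207] [207] [206].

12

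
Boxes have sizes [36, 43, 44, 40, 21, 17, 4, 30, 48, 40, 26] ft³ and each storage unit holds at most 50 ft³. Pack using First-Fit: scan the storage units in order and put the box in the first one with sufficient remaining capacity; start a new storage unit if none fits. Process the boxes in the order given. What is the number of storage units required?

9

storage unit 1: place 36 ft³, 14 ft³ left
storage unit 2: place 43 ft³, 7 ft³ left
storage unit 3: place 44 ft³, 6 ft³ left
storage unit 4: place 40 ft³, 10 ft³ left
storage unit 5: place 21 ft³, 29 ft³ left
storage unit 5: place 17 ft³, 12 ft³ left
storage unit 1: place 4 ft³, 10 ft³ left
storage unit 6: place 30 ft³, 20 ft³ left
storage unit 7: place 48 ft³, 2 ft³ left
storage unit 8: place 40 ft³, 10 ft³ left
storage unit 9: place 26 ft³, 24 ft³ left
Final storage units: [36,4] [43] [44] [40] [21,17] [30] [48] [40] [26].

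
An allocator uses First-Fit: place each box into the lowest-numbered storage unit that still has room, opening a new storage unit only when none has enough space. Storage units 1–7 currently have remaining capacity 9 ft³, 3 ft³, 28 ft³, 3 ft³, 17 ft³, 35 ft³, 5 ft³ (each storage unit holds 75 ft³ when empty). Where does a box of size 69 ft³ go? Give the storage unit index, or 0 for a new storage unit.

No storage unit has ≥ 69 ft³ free, so a new storage unit is opened.

0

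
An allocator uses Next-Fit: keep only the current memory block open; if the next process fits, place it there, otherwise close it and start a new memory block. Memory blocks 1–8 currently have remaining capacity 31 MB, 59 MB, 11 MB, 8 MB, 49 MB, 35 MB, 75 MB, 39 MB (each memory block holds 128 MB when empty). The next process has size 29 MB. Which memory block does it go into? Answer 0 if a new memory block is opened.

Next-Fit only looks at memory block 8, which has 39 MB free.
29 MB fits there.

8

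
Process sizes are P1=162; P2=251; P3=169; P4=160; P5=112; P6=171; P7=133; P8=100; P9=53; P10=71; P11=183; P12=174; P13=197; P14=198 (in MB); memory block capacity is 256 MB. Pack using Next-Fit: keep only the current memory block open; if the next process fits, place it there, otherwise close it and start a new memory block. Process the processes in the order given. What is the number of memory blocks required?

12

memory block 1: place P1 (162 MB), 94 MB left
memory block 2: place P2 (251 MB), 5 MB left
memory block 3: place P3 (169 MB), 87 MB left
memory block 4: place P4 (160 MB), 96 MB left
memory block 5: place P5 (112 MB), 144 MB left
memory block 6: place P6 (171 MB), 85 MB left
memory block 7: place P7 (133 MB), 123 MB left
memory block 7: place P8 (100 MB), 23 MB left
memory block 8: place P9 (53 MB), 203 MB left
memory block 8: place P10 (71 MB), 132 MB left
memory block 9: place P11 (183 MB), 73 MB left
memory block 10: place P12 (174 MB), 82 MB left
memory block 11: place P13 (197 MB), 59 MB left
memory block 12: place P14 (198 MB), 58 MB left
Final memory blocks: [162] [251] [169] [160] [112] [171] [133,100] [53,71] [183] [174] [197] [198].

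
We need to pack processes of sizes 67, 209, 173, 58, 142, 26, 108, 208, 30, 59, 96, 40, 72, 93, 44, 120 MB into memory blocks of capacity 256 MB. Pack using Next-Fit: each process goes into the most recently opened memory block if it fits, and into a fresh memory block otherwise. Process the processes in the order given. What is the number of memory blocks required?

memory block 1: place 67 MB, 189 MB left
memory block 2: place 209 MB, 47 MB left
memory block 3: place 173 MB, 83 MB left
memory block 3: place 58 MB, 25 MB left
memory block 4: place 142 MB, 114 MB left
memory block 4: place 26 MB, 88 MB left
memory block 5: place 108 MB, 148 MB left
memory block 6: place 208 MB, 48 MB left
memory block 6: place 30 MB, 18 MB left
memory block 7: place 59 MB, 197 MB left
memory block 7: place 96 MB, 101 MB left
memory block 7: place 40 MB, 61 MB left
memory block 8: place 72 MB, 184 MB left
memory block 8: place 93 MB, 91 MB left
memory block 8: place 44 MB, 47 MB left
memory block 9: place 120 MB, 136 MB left
Final memory blocks: [67] [209] [173,58] [142,26] [108] [208,30] [59,96,40] [72,93,44] [120].

9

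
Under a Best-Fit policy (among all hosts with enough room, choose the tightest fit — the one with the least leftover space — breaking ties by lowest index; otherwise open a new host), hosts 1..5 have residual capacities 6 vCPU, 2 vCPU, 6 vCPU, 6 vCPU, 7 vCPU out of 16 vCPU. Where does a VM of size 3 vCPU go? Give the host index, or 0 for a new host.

Hosts with room: host 1 (6 vCPU), host 3 (6 vCPU), host 4 (6 vCPU), host 5 (7 vCPU).
Tightest fit is host 1 with 6 vCPU free.

1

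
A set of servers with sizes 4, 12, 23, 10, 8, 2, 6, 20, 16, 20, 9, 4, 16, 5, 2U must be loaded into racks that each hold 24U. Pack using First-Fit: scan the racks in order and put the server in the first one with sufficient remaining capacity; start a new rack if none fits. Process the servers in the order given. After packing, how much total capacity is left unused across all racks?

Put 4U in rack 1; 20U remain.
Put 12U in rack 1; 8U remain.
Put 23U in rack 2; 1U remain.
Put 10U in rack 3; 14U remain.
Put 8U in rack 1; 0U remain.
Put 2U in rack 3; 12U remain.
Put 6U in rack 3; 6U remain.
Put 20U in rack 4; 4U remain.
Put 16U in rack 5; 8U remain.
Put 20U in rack 6; 4U remain.
Put 9U in rack 7; 15U remain.
Put 4U in rack 3; 2U remain.
Put 16U in rack 8; 8U remain.
Put 5U in rack 5; 3U remain.
Put 2U in rack 3; 0U remain.
8 racks × 24U = 192U; used 157U; unused 35U.

35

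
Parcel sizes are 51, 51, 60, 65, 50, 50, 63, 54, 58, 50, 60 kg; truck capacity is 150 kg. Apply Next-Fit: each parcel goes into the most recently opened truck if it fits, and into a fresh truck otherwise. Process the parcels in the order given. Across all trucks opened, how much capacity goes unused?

288

51 kg → truck 1 (remaining 99 kg)
51 kg → truck 1 (remaining 48 kg)
60 kg → truck 2 (remaining 90 kg)
65 kg → truck 2 (remaining 25 kg)
50 kg → truck 3 (remaining 100 kg)
50 kg → truck 3 (remaining 50 kg)
63 kg → truck 4 (remaining 87 kg)
54 kg → truck 4 (remaining 33 kg)
58 kg → truck 5 (remaining 92 kg)
50 kg → truck 5 (remaining 42 kg)
60 kg → truck 6 (remaining 90 kg)
6 trucks × 150 kg = 900 kg; used 612 kg; unused 288 kg.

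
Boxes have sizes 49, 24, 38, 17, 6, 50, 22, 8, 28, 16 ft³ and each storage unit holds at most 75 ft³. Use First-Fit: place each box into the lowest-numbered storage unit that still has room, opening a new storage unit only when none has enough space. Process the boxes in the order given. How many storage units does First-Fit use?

storage unit 1: place 49 ft³, 26 ft³ left
storage unit 1: place 24 ft³, 2 ft³ left
storage unit 2: place 38 ft³, 37 ft³ left
storage unit 2: place 17 ft³, 20 ft³ left
storage unit 2: place 6 ft³, 14 ft³ left
storage unit 3: place 50 ft³, 25 ft³ left
storage unit 3: place 22 ft³, 3 ft³ left
storage unit 2: place 8 ft³, 6 ft³ left
storage unit 4: place 28 ft³, 47 ft³ left
storage unit 4: place 16 ft³, 31 ft³ left
Final storage units: [49,24] [38,17,6,8] [50,22] [28,16].

4 storage units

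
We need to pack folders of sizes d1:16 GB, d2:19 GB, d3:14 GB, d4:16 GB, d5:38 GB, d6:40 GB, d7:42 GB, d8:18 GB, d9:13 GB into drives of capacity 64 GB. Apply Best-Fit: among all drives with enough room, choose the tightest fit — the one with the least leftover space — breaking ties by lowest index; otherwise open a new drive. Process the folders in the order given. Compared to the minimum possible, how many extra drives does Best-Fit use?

0

Best-Fit: [16,19,14,13] [16,38] [40] [42,18] → 4 drives.
Total size 216 GB; any packing needs at least ⌈216/64⌉ = 4 drives.
So 4 is already optimal.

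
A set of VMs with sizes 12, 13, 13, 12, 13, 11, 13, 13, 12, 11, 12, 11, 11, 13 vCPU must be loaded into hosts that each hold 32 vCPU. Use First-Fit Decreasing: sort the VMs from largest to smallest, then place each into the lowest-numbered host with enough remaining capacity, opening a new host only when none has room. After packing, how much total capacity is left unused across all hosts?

54

Sorted descending: 13, 13, 13, 13, 13, 13, 12, 12, 12, 12, 11, 11, 11, 11.
host 1: place 13 vCPU, 19 vCPU left
host 1: place 13 vCPU, 6 vCPU left
host 2: place 13 vCPU, 19 vCPU left
host 2: place 13 vCPU, 6 vCPU left
host 3: place 13 vCPU, 19 vCPU left
host 3: place 13 vCPU, 6 vCPU left
host 4: place 12 vCPU, 20 vCPU left
host 4: place 12 vCPU, 8 vCPU left
host 5: place 12 vCPU, 20 vCPU left
host 5: place 12 vCPU, 8 vCPU left
host 6: place 11 vCPU, 21 vCPU left
host 6: place 11 vCPU, 10 vCPU left
host 7: place 11 vCPU, 21 vCPU left
host 7: place 11 vCPU, 10 vCPU left
7 hosts × 32 vCPU = 224 vCPU; used 170 vCPU; unused 54 vCPU.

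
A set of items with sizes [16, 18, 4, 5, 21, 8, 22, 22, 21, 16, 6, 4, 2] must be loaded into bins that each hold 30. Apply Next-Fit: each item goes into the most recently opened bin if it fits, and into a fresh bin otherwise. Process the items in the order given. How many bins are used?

16 → bin 1 (remaining 14)
18 → bin 2 (remaining 12)
4 → bin 2 (remaining 8)
5 → bin 2 (remaining 3)
21 → bin 3 (remaining 9)
8 → bin 3 (remaining 1)
22 → bin 4 (remaining 8)
22 → bin 5 (remaining 8)
21 → bin 6 (remaining 9)
16 → bin 7 (remaining 14)
6 → bin 7 (remaining 8)
4 → bin 7 (remaining 4)
2 → bin 7 (remaining 2)
Final bins: [16] [18,4,5] [21,8] [22] [22] [21] [16,6,4,2].

7 bins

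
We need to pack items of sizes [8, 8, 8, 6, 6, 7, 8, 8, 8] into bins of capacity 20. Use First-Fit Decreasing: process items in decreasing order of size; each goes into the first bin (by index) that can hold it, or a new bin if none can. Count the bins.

Sorted descending: 8, 8, 8, 8, 8, 8, 7, 6, 6.
8 → bin 1 (remaining 12)
8 → bin 1 (remaining 4)
8 → bin 2 (remaining 12)
8 → bin 2 (remaining 4)
8 → bin 3 (remaining 12)
8 → bin 3 (remaining 4)
7 → bin 4 (remaining 13)
6 → bin 4 (remaining 7)
6 → bin 4 (remaining 1)
Final bins: [8,8] [8,8] [8,8] [7,6,6].

4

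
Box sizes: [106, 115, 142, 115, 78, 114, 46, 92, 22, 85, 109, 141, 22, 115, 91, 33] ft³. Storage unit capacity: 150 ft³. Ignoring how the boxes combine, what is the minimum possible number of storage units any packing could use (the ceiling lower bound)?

10

Total size = 106 + 115 + 142 + 115 + 78 + 114 + 46 + 92 + 22 + 85 + 109 + 141 + 22 + 115 + 91 + 33 = 1426 ft³.
⌈1426 / 150⌉ = 10.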